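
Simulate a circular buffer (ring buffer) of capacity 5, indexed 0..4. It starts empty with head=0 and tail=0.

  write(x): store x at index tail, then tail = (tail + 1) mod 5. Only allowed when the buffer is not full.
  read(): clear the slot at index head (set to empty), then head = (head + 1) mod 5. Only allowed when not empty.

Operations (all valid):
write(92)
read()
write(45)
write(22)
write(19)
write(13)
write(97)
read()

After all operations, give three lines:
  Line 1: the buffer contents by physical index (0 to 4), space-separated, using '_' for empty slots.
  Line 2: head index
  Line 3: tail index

Answer: 97 _ 22 19 13
2
1

Derivation:
write(92): buf=[92 _ _ _ _], head=0, tail=1, size=1
read(): buf=[_ _ _ _ _], head=1, tail=1, size=0
write(45): buf=[_ 45 _ _ _], head=1, tail=2, size=1
write(22): buf=[_ 45 22 _ _], head=1, tail=3, size=2
write(19): buf=[_ 45 22 19 _], head=1, tail=4, size=3
write(13): buf=[_ 45 22 19 13], head=1, tail=0, size=4
write(97): buf=[97 45 22 19 13], head=1, tail=1, size=5
read(): buf=[97 _ 22 19 13], head=2, tail=1, size=4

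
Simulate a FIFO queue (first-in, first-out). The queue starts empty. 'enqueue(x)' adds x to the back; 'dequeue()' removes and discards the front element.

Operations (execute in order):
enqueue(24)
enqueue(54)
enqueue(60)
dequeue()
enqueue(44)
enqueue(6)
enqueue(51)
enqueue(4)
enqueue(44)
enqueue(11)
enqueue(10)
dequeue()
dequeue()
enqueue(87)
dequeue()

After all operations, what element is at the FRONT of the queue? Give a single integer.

enqueue(24): queue = [24]
enqueue(54): queue = [24, 54]
enqueue(60): queue = [24, 54, 60]
dequeue(): queue = [54, 60]
enqueue(44): queue = [54, 60, 44]
enqueue(6): queue = [54, 60, 44, 6]
enqueue(51): queue = [54, 60, 44, 6, 51]
enqueue(4): queue = [54, 60, 44, 6, 51, 4]
enqueue(44): queue = [54, 60, 44, 6, 51, 4, 44]
enqueue(11): queue = [54, 60, 44, 6, 51, 4, 44, 11]
enqueue(10): queue = [54, 60, 44, 6, 51, 4, 44, 11, 10]
dequeue(): queue = [60, 44, 6, 51, 4, 44, 11, 10]
dequeue(): queue = [44, 6, 51, 4, 44, 11, 10]
enqueue(87): queue = [44, 6, 51, 4, 44, 11, 10, 87]
dequeue(): queue = [6, 51, 4, 44, 11, 10, 87]

Answer: 6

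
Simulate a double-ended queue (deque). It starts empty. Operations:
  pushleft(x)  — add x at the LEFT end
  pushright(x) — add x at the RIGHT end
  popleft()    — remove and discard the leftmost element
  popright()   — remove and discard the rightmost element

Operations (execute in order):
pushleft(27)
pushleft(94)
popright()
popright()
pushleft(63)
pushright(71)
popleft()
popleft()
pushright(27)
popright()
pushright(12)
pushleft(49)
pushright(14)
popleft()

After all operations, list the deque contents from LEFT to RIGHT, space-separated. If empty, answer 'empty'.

pushleft(27): [27]
pushleft(94): [94, 27]
popright(): [94]
popright(): []
pushleft(63): [63]
pushright(71): [63, 71]
popleft(): [71]
popleft(): []
pushright(27): [27]
popright(): []
pushright(12): [12]
pushleft(49): [49, 12]
pushright(14): [49, 12, 14]
popleft(): [12, 14]

Answer: 12 14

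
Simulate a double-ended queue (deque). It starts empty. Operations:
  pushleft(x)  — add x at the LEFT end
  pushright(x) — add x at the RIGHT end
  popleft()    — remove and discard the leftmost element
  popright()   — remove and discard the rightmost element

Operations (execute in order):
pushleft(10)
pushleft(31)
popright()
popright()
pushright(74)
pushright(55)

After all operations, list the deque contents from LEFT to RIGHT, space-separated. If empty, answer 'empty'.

pushleft(10): [10]
pushleft(31): [31, 10]
popright(): [31]
popright(): []
pushright(74): [74]
pushright(55): [74, 55]

Answer: 74 55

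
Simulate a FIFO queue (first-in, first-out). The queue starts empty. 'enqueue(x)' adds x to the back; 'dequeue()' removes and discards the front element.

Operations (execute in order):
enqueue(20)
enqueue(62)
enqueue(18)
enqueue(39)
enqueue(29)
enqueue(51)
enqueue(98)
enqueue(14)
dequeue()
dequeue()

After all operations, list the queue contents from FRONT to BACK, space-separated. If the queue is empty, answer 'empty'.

Answer: 18 39 29 51 98 14

Derivation:
enqueue(20): [20]
enqueue(62): [20, 62]
enqueue(18): [20, 62, 18]
enqueue(39): [20, 62, 18, 39]
enqueue(29): [20, 62, 18, 39, 29]
enqueue(51): [20, 62, 18, 39, 29, 51]
enqueue(98): [20, 62, 18, 39, 29, 51, 98]
enqueue(14): [20, 62, 18, 39, 29, 51, 98, 14]
dequeue(): [62, 18, 39, 29, 51, 98, 14]
dequeue(): [18, 39, 29, 51, 98, 14]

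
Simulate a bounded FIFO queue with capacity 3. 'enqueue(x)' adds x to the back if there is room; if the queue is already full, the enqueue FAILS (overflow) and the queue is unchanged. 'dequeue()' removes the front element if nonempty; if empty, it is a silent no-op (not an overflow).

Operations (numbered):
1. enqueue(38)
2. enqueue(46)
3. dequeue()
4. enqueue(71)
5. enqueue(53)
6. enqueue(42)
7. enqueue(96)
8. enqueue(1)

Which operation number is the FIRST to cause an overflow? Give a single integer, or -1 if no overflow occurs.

Answer: 6

Derivation:
1. enqueue(38): size=1
2. enqueue(46): size=2
3. dequeue(): size=1
4. enqueue(71): size=2
5. enqueue(53): size=3
6. enqueue(42): size=3=cap → OVERFLOW (fail)
7. enqueue(96): size=3=cap → OVERFLOW (fail)
8. enqueue(1): size=3=cap → OVERFLOW (fail)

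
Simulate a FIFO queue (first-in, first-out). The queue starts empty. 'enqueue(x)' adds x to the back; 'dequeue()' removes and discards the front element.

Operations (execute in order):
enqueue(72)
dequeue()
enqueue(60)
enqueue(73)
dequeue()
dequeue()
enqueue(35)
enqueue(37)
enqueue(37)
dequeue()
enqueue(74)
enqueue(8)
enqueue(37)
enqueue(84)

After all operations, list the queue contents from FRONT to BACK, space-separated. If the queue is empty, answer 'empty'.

Answer: 37 37 74 8 37 84

Derivation:
enqueue(72): [72]
dequeue(): []
enqueue(60): [60]
enqueue(73): [60, 73]
dequeue(): [73]
dequeue(): []
enqueue(35): [35]
enqueue(37): [35, 37]
enqueue(37): [35, 37, 37]
dequeue(): [37, 37]
enqueue(74): [37, 37, 74]
enqueue(8): [37, 37, 74, 8]
enqueue(37): [37, 37, 74, 8, 37]
enqueue(84): [37, 37, 74, 8, 37, 84]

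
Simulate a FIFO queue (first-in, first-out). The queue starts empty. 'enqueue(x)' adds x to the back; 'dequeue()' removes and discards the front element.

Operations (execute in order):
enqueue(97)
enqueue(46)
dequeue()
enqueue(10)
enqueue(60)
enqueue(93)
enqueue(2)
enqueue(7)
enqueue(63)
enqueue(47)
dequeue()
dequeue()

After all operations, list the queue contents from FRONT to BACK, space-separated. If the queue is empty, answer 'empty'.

enqueue(97): [97]
enqueue(46): [97, 46]
dequeue(): [46]
enqueue(10): [46, 10]
enqueue(60): [46, 10, 60]
enqueue(93): [46, 10, 60, 93]
enqueue(2): [46, 10, 60, 93, 2]
enqueue(7): [46, 10, 60, 93, 2, 7]
enqueue(63): [46, 10, 60, 93, 2, 7, 63]
enqueue(47): [46, 10, 60, 93, 2, 7, 63, 47]
dequeue(): [10, 60, 93, 2, 7, 63, 47]
dequeue(): [60, 93, 2, 7, 63, 47]

Answer: 60 93 2 7 63 47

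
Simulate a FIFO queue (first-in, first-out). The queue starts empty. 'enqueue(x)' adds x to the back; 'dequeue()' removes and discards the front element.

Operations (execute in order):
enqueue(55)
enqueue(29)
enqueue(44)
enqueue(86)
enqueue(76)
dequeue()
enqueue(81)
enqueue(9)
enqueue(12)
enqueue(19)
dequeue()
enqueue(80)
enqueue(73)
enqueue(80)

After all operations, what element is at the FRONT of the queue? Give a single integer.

enqueue(55): queue = [55]
enqueue(29): queue = [55, 29]
enqueue(44): queue = [55, 29, 44]
enqueue(86): queue = [55, 29, 44, 86]
enqueue(76): queue = [55, 29, 44, 86, 76]
dequeue(): queue = [29, 44, 86, 76]
enqueue(81): queue = [29, 44, 86, 76, 81]
enqueue(9): queue = [29, 44, 86, 76, 81, 9]
enqueue(12): queue = [29, 44, 86, 76, 81, 9, 12]
enqueue(19): queue = [29, 44, 86, 76, 81, 9, 12, 19]
dequeue(): queue = [44, 86, 76, 81, 9, 12, 19]
enqueue(80): queue = [44, 86, 76, 81, 9, 12, 19, 80]
enqueue(73): queue = [44, 86, 76, 81, 9, 12, 19, 80, 73]
enqueue(80): queue = [44, 86, 76, 81, 9, 12, 19, 80, 73, 80]

Answer: 44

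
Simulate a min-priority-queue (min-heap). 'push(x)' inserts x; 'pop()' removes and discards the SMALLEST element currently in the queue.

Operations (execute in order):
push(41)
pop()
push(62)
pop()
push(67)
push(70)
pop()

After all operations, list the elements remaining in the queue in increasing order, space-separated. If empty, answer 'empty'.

push(41): heap contents = [41]
pop() → 41: heap contents = []
push(62): heap contents = [62]
pop() → 62: heap contents = []
push(67): heap contents = [67]
push(70): heap contents = [67, 70]
pop() → 67: heap contents = [70]

Answer: 70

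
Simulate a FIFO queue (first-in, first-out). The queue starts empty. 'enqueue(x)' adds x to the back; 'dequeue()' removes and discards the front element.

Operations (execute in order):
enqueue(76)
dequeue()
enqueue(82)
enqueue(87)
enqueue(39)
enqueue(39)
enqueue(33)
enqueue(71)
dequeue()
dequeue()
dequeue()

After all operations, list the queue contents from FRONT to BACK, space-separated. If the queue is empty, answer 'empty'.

Answer: 39 33 71

Derivation:
enqueue(76): [76]
dequeue(): []
enqueue(82): [82]
enqueue(87): [82, 87]
enqueue(39): [82, 87, 39]
enqueue(39): [82, 87, 39, 39]
enqueue(33): [82, 87, 39, 39, 33]
enqueue(71): [82, 87, 39, 39, 33, 71]
dequeue(): [87, 39, 39, 33, 71]
dequeue(): [39, 39, 33, 71]
dequeue(): [39, 33, 71]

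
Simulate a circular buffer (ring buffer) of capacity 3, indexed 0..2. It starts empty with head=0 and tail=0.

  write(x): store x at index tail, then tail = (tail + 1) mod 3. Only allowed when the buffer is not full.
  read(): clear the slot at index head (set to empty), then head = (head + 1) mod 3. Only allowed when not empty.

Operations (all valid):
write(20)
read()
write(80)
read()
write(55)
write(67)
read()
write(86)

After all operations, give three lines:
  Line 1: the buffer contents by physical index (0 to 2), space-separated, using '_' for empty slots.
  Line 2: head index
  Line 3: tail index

write(20): buf=[20 _ _], head=0, tail=1, size=1
read(): buf=[_ _ _], head=1, tail=1, size=0
write(80): buf=[_ 80 _], head=1, tail=2, size=1
read(): buf=[_ _ _], head=2, tail=2, size=0
write(55): buf=[_ _ 55], head=2, tail=0, size=1
write(67): buf=[67 _ 55], head=2, tail=1, size=2
read(): buf=[67 _ _], head=0, tail=1, size=1
write(86): buf=[67 86 _], head=0, tail=2, size=2

Answer: 67 86 _
0
2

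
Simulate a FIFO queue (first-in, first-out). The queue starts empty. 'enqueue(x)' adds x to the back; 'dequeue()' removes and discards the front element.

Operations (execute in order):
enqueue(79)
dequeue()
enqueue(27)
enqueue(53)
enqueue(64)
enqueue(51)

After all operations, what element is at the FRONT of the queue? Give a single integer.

enqueue(79): queue = [79]
dequeue(): queue = []
enqueue(27): queue = [27]
enqueue(53): queue = [27, 53]
enqueue(64): queue = [27, 53, 64]
enqueue(51): queue = [27, 53, 64, 51]

Answer: 27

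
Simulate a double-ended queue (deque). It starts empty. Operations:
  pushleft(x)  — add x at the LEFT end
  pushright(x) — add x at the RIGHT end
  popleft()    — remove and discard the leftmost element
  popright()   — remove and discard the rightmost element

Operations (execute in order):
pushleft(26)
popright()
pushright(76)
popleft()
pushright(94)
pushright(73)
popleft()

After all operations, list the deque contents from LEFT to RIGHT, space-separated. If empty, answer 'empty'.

Answer: 73

Derivation:
pushleft(26): [26]
popright(): []
pushright(76): [76]
popleft(): []
pushright(94): [94]
pushright(73): [94, 73]
popleft(): [73]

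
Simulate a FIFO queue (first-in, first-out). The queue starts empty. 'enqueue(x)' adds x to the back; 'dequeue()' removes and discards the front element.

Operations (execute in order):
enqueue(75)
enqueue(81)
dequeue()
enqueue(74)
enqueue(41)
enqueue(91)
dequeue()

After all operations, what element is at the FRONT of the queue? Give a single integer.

enqueue(75): queue = [75]
enqueue(81): queue = [75, 81]
dequeue(): queue = [81]
enqueue(74): queue = [81, 74]
enqueue(41): queue = [81, 74, 41]
enqueue(91): queue = [81, 74, 41, 91]
dequeue(): queue = [74, 41, 91]

Answer: 74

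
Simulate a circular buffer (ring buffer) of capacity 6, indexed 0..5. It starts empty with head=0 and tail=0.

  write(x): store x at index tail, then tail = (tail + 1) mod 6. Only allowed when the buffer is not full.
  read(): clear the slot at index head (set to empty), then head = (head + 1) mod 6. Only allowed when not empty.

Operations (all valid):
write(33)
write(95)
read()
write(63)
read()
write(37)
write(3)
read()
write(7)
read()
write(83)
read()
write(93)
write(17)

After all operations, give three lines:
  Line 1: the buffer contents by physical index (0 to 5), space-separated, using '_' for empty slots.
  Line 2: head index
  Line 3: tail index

Answer: 83 93 17 _ _ 7
5
3

Derivation:
write(33): buf=[33 _ _ _ _ _], head=0, tail=1, size=1
write(95): buf=[33 95 _ _ _ _], head=0, tail=2, size=2
read(): buf=[_ 95 _ _ _ _], head=1, tail=2, size=1
write(63): buf=[_ 95 63 _ _ _], head=1, tail=3, size=2
read(): buf=[_ _ 63 _ _ _], head=2, tail=3, size=1
write(37): buf=[_ _ 63 37 _ _], head=2, tail=4, size=2
write(3): buf=[_ _ 63 37 3 _], head=2, tail=5, size=3
read(): buf=[_ _ _ 37 3 _], head=3, tail=5, size=2
write(7): buf=[_ _ _ 37 3 7], head=3, tail=0, size=3
read(): buf=[_ _ _ _ 3 7], head=4, tail=0, size=2
write(83): buf=[83 _ _ _ 3 7], head=4, tail=1, size=3
read(): buf=[83 _ _ _ _ 7], head=5, tail=1, size=2
write(93): buf=[83 93 _ _ _ 7], head=5, tail=2, size=3
write(17): buf=[83 93 17 _ _ 7], head=5, tail=3, size=4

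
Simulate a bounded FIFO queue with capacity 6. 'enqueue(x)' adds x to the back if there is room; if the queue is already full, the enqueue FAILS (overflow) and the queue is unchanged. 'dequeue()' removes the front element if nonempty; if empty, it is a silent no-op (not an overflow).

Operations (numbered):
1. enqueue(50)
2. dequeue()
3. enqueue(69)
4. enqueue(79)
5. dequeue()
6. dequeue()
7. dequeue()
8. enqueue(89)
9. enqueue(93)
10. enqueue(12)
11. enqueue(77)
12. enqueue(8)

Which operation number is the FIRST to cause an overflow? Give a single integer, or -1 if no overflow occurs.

1. enqueue(50): size=1
2. dequeue(): size=0
3. enqueue(69): size=1
4. enqueue(79): size=2
5. dequeue(): size=1
6. dequeue(): size=0
7. dequeue(): empty, no-op, size=0
8. enqueue(89): size=1
9. enqueue(93): size=2
10. enqueue(12): size=3
11. enqueue(77): size=4
12. enqueue(8): size=5

Answer: -1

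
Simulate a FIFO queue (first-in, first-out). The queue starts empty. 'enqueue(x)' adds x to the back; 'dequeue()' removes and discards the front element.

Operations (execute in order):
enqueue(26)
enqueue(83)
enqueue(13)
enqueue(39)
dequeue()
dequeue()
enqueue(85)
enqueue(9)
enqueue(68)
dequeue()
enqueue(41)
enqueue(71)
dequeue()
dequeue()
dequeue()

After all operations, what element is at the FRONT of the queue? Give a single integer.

Answer: 68

Derivation:
enqueue(26): queue = [26]
enqueue(83): queue = [26, 83]
enqueue(13): queue = [26, 83, 13]
enqueue(39): queue = [26, 83, 13, 39]
dequeue(): queue = [83, 13, 39]
dequeue(): queue = [13, 39]
enqueue(85): queue = [13, 39, 85]
enqueue(9): queue = [13, 39, 85, 9]
enqueue(68): queue = [13, 39, 85, 9, 68]
dequeue(): queue = [39, 85, 9, 68]
enqueue(41): queue = [39, 85, 9, 68, 41]
enqueue(71): queue = [39, 85, 9, 68, 41, 71]
dequeue(): queue = [85, 9, 68, 41, 71]
dequeue(): queue = [9, 68, 41, 71]
dequeue(): queue = [68, 41, 71]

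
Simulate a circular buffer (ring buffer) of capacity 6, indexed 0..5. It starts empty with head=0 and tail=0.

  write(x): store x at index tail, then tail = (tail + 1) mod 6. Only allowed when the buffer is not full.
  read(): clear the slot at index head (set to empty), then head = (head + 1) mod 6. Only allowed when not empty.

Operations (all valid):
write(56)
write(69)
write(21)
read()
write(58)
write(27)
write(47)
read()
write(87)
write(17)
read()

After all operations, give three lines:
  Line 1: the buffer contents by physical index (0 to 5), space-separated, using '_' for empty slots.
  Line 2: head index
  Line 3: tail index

write(56): buf=[56 _ _ _ _ _], head=0, tail=1, size=1
write(69): buf=[56 69 _ _ _ _], head=0, tail=2, size=2
write(21): buf=[56 69 21 _ _ _], head=0, tail=3, size=3
read(): buf=[_ 69 21 _ _ _], head=1, tail=3, size=2
write(58): buf=[_ 69 21 58 _ _], head=1, tail=4, size=3
write(27): buf=[_ 69 21 58 27 _], head=1, tail=5, size=4
write(47): buf=[_ 69 21 58 27 47], head=1, tail=0, size=5
read(): buf=[_ _ 21 58 27 47], head=2, tail=0, size=4
write(87): buf=[87 _ 21 58 27 47], head=2, tail=1, size=5
write(17): buf=[87 17 21 58 27 47], head=2, tail=2, size=6
read(): buf=[87 17 _ 58 27 47], head=3, tail=2, size=5

Answer: 87 17 _ 58 27 47
3
2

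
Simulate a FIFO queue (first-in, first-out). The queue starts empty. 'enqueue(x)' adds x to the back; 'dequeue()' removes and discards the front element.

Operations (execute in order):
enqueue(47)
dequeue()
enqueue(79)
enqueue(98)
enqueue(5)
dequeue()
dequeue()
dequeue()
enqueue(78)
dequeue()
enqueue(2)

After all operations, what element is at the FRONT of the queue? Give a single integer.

enqueue(47): queue = [47]
dequeue(): queue = []
enqueue(79): queue = [79]
enqueue(98): queue = [79, 98]
enqueue(5): queue = [79, 98, 5]
dequeue(): queue = [98, 5]
dequeue(): queue = [5]
dequeue(): queue = []
enqueue(78): queue = [78]
dequeue(): queue = []
enqueue(2): queue = [2]

Answer: 2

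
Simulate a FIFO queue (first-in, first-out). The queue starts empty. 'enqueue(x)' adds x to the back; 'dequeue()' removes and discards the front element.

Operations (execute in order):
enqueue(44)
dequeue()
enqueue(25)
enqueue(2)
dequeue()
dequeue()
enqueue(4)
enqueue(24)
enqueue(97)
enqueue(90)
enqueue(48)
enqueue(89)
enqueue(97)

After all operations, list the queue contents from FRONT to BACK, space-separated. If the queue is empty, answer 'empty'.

enqueue(44): [44]
dequeue(): []
enqueue(25): [25]
enqueue(2): [25, 2]
dequeue(): [2]
dequeue(): []
enqueue(4): [4]
enqueue(24): [4, 24]
enqueue(97): [4, 24, 97]
enqueue(90): [4, 24, 97, 90]
enqueue(48): [4, 24, 97, 90, 48]
enqueue(89): [4, 24, 97, 90, 48, 89]
enqueue(97): [4, 24, 97, 90, 48, 89, 97]

Answer: 4 24 97 90 48 89 97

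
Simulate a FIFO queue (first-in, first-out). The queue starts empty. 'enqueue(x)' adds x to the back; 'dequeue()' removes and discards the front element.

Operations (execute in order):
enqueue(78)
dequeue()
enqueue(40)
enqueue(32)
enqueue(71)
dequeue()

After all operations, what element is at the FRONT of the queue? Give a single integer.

Answer: 32

Derivation:
enqueue(78): queue = [78]
dequeue(): queue = []
enqueue(40): queue = [40]
enqueue(32): queue = [40, 32]
enqueue(71): queue = [40, 32, 71]
dequeue(): queue = [32, 71]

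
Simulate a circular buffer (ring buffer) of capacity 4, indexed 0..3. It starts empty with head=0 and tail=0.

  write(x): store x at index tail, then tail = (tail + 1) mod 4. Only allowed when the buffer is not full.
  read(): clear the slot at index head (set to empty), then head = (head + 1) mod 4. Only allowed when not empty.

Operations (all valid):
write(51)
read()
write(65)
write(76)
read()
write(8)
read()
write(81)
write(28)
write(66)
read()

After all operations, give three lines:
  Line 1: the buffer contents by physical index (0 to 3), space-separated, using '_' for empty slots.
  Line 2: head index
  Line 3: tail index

Answer: 81 28 66 _
0
3

Derivation:
write(51): buf=[51 _ _ _], head=0, tail=1, size=1
read(): buf=[_ _ _ _], head=1, tail=1, size=0
write(65): buf=[_ 65 _ _], head=1, tail=2, size=1
write(76): buf=[_ 65 76 _], head=1, tail=3, size=2
read(): buf=[_ _ 76 _], head=2, tail=3, size=1
write(8): buf=[_ _ 76 8], head=2, tail=0, size=2
read(): buf=[_ _ _ 8], head=3, tail=0, size=1
write(81): buf=[81 _ _ 8], head=3, tail=1, size=2
write(28): buf=[81 28 _ 8], head=3, tail=2, size=3
write(66): buf=[81 28 66 8], head=3, tail=3, size=4
read(): buf=[81 28 66 _], head=0, tail=3, size=3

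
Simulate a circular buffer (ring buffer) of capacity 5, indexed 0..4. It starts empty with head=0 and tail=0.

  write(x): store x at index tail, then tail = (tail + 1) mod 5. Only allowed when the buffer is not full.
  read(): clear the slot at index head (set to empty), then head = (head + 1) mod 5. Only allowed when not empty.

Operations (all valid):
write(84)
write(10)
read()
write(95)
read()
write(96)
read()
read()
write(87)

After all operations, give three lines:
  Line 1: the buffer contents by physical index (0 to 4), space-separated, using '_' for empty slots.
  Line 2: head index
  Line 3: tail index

Answer: _ _ _ _ 87
4
0

Derivation:
write(84): buf=[84 _ _ _ _], head=0, tail=1, size=1
write(10): buf=[84 10 _ _ _], head=0, tail=2, size=2
read(): buf=[_ 10 _ _ _], head=1, tail=2, size=1
write(95): buf=[_ 10 95 _ _], head=1, tail=3, size=2
read(): buf=[_ _ 95 _ _], head=2, tail=3, size=1
write(96): buf=[_ _ 95 96 _], head=2, tail=4, size=2
read(): buf=[_ _ _ 96 _], head=3, tail=4, size=1
read(): buf=[_ _ _ _ _], head=4, tail=4, size=0
write(87): buf=[_ _ _ _ 87], head=4, tail=0, size=1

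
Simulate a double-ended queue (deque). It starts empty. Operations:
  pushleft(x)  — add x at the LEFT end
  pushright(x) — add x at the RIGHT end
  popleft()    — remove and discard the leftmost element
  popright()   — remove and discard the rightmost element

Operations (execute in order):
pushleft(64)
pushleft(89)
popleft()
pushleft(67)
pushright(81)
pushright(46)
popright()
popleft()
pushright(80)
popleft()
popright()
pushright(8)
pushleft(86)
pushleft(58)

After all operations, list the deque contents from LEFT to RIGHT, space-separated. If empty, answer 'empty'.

Answer: 58 86 81 8

Derivation:
pushleft(64): [64]
pushleft(89): [89, 64]
popleft(): [64]
pushleft(67): [67, 64]
pushright(81): [67, 64, 81]
pushright(46): [67, 64, 81, 46]
popright(): [67, 64, 81]
popleft(): [64, 81]
pushright(80): [64, 81, 80]
popleft(): [81, 80]
popright(): [81]
pushright(8): [81, 8]
pushleft(86): [86, 81, 8]
pushleft(58): [58, 86, 81, 8]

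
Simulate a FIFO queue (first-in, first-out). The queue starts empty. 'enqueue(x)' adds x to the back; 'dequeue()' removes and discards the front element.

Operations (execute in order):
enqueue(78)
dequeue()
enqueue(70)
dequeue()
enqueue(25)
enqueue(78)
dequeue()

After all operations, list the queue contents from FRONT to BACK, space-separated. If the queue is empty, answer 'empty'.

enqueue(78): [78]
dequeue(): []
enqueue(70): [70]
dequeue(): []
enqueue(25): [25]
enqueue(78): [25, 78]
dequeue(): [78]

Answer: 78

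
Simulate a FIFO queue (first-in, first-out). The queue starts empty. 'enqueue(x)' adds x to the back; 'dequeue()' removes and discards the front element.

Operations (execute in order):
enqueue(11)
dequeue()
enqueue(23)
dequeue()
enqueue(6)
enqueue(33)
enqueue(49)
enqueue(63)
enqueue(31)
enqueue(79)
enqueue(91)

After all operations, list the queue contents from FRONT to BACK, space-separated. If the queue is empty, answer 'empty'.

Answer: 6 33 49 63 31 79 91

Derivation:
enqueue(11): [11]
dequeue(): []
enqueue(23): [23]
dequeue(): []
enqueue(6): [6]
enqueue(33): [6, 33]
enqueue(49): [6, 33, 49]
enqueue(63): [6, 33, 49, 63]
enqueue(31): [6, 33, 49, 63, 31]
enqueue(79): [6, 33, 49, 63, 31, 79]
enqueue(91): [6, 33, 49, 63, 31, 79, 91]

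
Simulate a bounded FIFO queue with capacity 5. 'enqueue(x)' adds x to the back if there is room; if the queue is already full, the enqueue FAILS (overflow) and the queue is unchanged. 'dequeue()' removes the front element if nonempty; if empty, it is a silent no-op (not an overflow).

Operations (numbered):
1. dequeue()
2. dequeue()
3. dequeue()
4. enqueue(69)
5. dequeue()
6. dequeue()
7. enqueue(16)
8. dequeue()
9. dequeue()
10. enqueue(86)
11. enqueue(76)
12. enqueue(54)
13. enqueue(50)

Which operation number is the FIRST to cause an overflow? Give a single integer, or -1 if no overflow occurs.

Answer: -1

Derivation:
1. dequeue(): empty, no-op, size=0
2. dequeue(): empty, no-op, size=0
3. dequeue(): empty, no-op, size=0
4. enqueue(69): size=1
5. dequeue(): size=0
6. dequeue(): empty, no-op, size=0
7. enqueue(16): size=1
8. dequeue(): size=0
9. dequeue(): empty, no-op, size=0
10. enqueue(86): size=1
11. enqueue(76): size=2
12. enqueue(54): size=3
13. enqueue(50): size=4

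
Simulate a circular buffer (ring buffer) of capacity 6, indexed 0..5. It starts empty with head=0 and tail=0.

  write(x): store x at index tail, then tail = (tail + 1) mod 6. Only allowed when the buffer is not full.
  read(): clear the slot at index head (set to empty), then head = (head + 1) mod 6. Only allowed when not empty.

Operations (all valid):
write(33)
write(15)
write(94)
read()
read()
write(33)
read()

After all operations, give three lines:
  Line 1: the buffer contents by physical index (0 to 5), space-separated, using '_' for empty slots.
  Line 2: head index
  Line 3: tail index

write(33): buf=[33 _ _ _ _ _], head=0, tail=1, size=1
write(15): buf=[33 15 _ _ _ _], head=0, tail=2, size=2
write(94): buf=[33 15 94 _ _ _], head=0, tail=3, size=3
read(): buf=[_ 15 94 _ _ _], head=1, tail=3, size=2
read(): buf=[_ _ 94 _ _ _], head=2, tail=3, size=1
write(33): buf=[_ _ 94 33 _ _], head=2, tail=4, size=2
read(): buf=[_ _ _ 33 _ _], head=3, tail=4, size=1

Answer: _ _ _ 33 _ _
3
4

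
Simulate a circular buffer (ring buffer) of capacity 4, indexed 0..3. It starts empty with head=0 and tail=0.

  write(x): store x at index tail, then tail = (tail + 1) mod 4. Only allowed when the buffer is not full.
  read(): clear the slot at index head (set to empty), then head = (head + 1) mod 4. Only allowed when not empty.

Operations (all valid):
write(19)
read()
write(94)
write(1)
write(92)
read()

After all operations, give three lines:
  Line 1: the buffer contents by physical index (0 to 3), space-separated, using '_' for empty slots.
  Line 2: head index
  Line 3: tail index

Answer: _ _ 1 92
2
0

Derivation:
write(19): buf=[19 _ _ _], head=0, tail=1, size=1
read(): buf=[_ _ _ _], head=1, tail=1, size=0
write(94): buf=[_ 94 _ _], head=1, tail=2, size=1
write(1): buf=[_ 94 1 _], head=1, tail=3, size=2
write(92): buf=[_ 94 1 92], head=1, tail=0, size=3
read(): buf=[_ _ 1 92], head=2, tail=0, size=2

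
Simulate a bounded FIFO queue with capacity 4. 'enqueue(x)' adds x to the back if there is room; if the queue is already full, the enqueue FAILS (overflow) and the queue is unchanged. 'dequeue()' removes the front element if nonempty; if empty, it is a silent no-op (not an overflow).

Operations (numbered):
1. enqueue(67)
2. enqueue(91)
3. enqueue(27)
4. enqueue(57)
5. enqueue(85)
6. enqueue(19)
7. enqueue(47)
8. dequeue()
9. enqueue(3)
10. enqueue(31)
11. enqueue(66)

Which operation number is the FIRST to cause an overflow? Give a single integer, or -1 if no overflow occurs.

1. enqueue(67): size=1
2. enqueue(91): size=2
3. enqueue(27): size=3
4. enqueue(57): size=4
5. enqueue(85): size=4=cap → OVERFLOW (fail)
6. enqueue(19): size=4=cap → OVERFLOW (fail)
7. enqueue(47): size=4=cap → OVERFLOW (fail)
8. dequeue(): size=3
9. enqueue(3): size=4
10. enqueue(31): size=4=cap → OVERFLOW (fail)
11. enqueue(66): size=4=cap → OVERFLOW (fail)

Answer: 5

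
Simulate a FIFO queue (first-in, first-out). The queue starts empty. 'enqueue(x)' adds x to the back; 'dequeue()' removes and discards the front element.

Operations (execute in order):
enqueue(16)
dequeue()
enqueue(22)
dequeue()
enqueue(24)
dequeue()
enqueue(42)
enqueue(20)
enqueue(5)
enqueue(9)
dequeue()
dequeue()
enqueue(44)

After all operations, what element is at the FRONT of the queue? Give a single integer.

enqueue(16): queue = [16]
dequeue(): queue = []
enqueue(22): queue = [22]
dequeue(): queue = []
enqueue(24): queue = [24]
dequeue(): queue = []
enqueue(42): queue = [42]
enqueue(20): queue = [42, 20]
enqueue(5): queue = [42, 20, 5]
enqueue(9): queue = [42, 20, 5, 9]
dequeue(): queue = [20, 5, 9]
dequeue(): queue = [5, 9]
enqueue(44): queue = [5, 9, 44]

Answer: 5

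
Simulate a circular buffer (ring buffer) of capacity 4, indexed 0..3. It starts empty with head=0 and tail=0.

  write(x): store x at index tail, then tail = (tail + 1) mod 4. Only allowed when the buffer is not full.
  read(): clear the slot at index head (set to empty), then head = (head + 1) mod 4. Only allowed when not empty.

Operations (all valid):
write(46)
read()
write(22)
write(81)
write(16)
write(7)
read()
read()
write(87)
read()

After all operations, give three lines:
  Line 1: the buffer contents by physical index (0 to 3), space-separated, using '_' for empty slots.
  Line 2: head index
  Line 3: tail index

Answer: 7 87 _ _
0
2

Derivation:
write(46): buf=[46 _ _ _], head=0, tail=1, size=1
read(): buf=[_ _ _ _], head=1, tail=1, size=0
write(22): buf=[_ 22 _ _], head=1, tail=2, size=1
write(81): buf=[_ 22 81 _], head=1, tail=3, size=2
write(16): buf=[_ 22 81 16], head=1, tail=0, size=3
write(7): buf=[7 22 81 16], head=1, tail=1, size=4
read(): buf=[7 _ 81 16], head=2, tail=1, size=3
read(): buf=[7 _ _ 16], head=3, tail=1, size=2
write(87): buf=[7 87 _ 16], head=3, tail=2, size=3
read(): buf=[7 87 _ _], head=0, tail=2, size=2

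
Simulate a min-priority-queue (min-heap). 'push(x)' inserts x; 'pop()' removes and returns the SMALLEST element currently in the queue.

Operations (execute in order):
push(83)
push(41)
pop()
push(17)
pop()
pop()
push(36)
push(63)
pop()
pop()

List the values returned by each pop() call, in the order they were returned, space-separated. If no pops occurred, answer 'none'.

Answer: 41 17 83 36 63

Derivation:
push(83): heap contents = [83]
push(41): heap contents = [41, 83]
pop() → 41: heap contents = [83]
push(17): heap contents = [17, 83]
pop() → 17: heap contents = [83]
pop() → 83: heap contents = []
push(36): heap contents = [36]
push(63): heap contents = [36, 63]
pop() → 36: heap contents = [63]
pop() → 63: heap contents = []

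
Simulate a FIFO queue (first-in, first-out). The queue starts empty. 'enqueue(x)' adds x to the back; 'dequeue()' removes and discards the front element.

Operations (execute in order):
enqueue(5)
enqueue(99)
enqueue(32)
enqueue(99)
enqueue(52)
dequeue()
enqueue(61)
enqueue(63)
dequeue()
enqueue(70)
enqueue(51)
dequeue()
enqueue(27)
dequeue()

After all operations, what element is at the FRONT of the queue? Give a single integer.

Answer: 52

Derivation:
enqueue(5): queue = [5]
enqueue(99): queue = [5, 99]
enqueue(32): queue = [5, 99, 32]
enqueue(99): queue = [5, 99, 32, 99]
enqueue(52): queue = [5, 99, 32, 99, 52]
dequeue(): queue = [99, 32, 99, 52]
enqueue(61): queue = [99, 32, 99, 52, 61]
enqueue(63): queue = [99, 32, 99, 52, 61, 63]
dequeue(): queue = [32, 99, 52, 61, 63]
enqueue(70): queue = [32, 99, 52, 61, 63, 70]
enqueue(51): queue = [32, 99, 52, 61, 63, 70, 51]
dequeue(): queue = [99, 52, 61, 63, 70, 51]
enqueue(27): queue = [99, 52, 61, 63, 70, 51, 27]
dequeue(): queue = [52, 61, 63, 70, 51, 27]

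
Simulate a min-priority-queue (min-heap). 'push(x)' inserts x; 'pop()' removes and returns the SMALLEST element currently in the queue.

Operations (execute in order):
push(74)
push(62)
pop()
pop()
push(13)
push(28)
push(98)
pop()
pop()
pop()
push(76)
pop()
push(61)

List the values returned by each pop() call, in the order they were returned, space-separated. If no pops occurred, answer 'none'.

Answer: 62 74 13 28 98 76

Derivation:
push(74): heap contents = [74]
push(62): heap contents = [62, 74]
pop() → 62: heap contents = [74]
pop() → 74: heap contents = []
push(13): heap contents = [13]
push(28): heap contents = [13, 28]
push(98): heap contents = [13, 28, 98]
pop() → 13: heap contents = [28, 98]
pop() → 28: heap contents = [98]
pop() → 98: heap contents = []
push(76): heap contents = [76]
pop() → 76: heap contents = []
push(61): heap contents = [61]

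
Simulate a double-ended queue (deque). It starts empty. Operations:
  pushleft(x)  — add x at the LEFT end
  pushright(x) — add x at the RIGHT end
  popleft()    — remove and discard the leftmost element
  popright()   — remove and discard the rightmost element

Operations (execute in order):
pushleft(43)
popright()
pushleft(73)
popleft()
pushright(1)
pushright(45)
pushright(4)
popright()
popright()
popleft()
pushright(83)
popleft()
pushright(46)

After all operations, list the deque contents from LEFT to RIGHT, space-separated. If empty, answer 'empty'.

pushleft(43): [43]
popright(): []
pushleft(73): [73]
popleft(): []
pushright(1): [1]
pushright(45): [1, 45]
pushright(4): [1, 45, 4]
popright(): [1, 45]
popright(): [1]
popleft(): []
pushright(83): [83]
popleft(): []
pushright(46): [46]

Answer: 46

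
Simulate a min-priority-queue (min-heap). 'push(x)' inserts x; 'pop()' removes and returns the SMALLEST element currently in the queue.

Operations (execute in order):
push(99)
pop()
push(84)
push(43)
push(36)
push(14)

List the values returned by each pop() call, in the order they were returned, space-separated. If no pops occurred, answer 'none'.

push(99): heap contents = [99]
pop() → 99: heap contents = []
push(84): heap contents = [84]
push(43): heap contents = [43, 84]
push(36): heap contents = [36, 43, 84]
push(14): heap contents = [14, 36, 43, 84]

Answer: 99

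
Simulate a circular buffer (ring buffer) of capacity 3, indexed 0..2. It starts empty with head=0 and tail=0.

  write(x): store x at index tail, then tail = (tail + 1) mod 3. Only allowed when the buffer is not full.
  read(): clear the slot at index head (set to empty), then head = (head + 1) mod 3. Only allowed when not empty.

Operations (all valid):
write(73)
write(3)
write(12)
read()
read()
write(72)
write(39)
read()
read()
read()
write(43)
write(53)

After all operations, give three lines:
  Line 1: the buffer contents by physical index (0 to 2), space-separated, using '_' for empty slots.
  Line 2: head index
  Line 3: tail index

Answer: 53 _ 43
2
1

Derivation:
write(73): buf=[73 _ _], head=0, tail=1, size=1
write(3): buf=[73 3 _], head=0, tail=2, size=2
write(12): buf=[73 3 12], head=0, tail=0, size=3
read(): buf=[_ 3 12], head=1, tail=0, size=2
read(): buf=[_ _ 12], head=2, tail=0, size=1
write(72): buf=[72 _ 12], head=2, tail=1, size=2
write(39): buf=[72 39 12], head=2, tail=2, size=3
read(): buf=[72 39 _], head=0, tail=2, size=2
read(): buf=[_ 39 _], head=1, tail=2, size=1
read(): buf=[_ _ _], head=2, tail=2, size=0
write(43): buf=[_ _ 43], head=2, tail=0, size=1
write(53): buf=[53 _ 43], head=2, tail=1, size=2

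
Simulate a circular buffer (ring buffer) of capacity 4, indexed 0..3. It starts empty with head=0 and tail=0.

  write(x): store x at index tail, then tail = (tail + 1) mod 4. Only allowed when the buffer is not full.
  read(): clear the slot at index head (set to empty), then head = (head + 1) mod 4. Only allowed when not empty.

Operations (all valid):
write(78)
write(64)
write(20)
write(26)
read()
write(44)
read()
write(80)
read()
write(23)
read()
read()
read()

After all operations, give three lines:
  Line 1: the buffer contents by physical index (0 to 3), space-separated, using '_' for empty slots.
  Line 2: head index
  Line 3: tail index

write(78): buf=[78 _ _ _], head=0, tail=1, size=1
write(64): buf=[78 64 _ _], head=0, tail=2, size=2
write(20): buf=[78 64 20 _], head=0, tail=3, size=3
write(26): buf=[78 64 20 26], head=0, tail=0, size=4
read(): buf=[_ 64 20 26], head=1, tail=0, size=3
write(44): buf=[44 64 20 26], head=1, tail=1, size=4
read(): buf=[44 _ 20 26], head=2, tail=1, size=3
write(80): buf=[44 80 20 26], head=2, tail=2, size=4
read(): buf=[44 80 _ 26], head=3, tail=2, size=3
write(23): buf=[44 80 23 26], head=3, tail=3, size=4
read(): buf=[44 80 23 _], head=0, tail=3, size=3
read(): buf=[_ 80 23 _], head=1, tail=3, size=2
read(): buf=[_ _ 23 _], head=2, tail=3, size=1

Answer: _ _ 23 _
2
3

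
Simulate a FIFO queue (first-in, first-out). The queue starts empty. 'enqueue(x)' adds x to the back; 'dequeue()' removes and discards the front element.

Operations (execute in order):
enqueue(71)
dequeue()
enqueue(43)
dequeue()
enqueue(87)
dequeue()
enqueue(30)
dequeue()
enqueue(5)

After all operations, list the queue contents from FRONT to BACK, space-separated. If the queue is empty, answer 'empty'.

Answer: 5

Derivation:
enqueue(71): [71]
dequeue(): []
enqueue(43): [43]
dequeue(): []
enqueue(87): [87]
dequeue(): []
enqueue(30): [30]
dequeue(): []
enqueue(5): [5]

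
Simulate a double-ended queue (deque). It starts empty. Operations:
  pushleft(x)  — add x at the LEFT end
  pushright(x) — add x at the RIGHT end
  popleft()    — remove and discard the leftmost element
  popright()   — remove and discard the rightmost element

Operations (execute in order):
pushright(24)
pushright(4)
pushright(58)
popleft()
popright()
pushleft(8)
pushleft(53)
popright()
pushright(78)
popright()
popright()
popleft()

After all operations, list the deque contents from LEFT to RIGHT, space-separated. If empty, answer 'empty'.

pushright(24): [24]
pushright(4): [24, 4]
pushright(58): [24, 4, 58]
popleft(): [4, 58]
popright(): [4]
pushleft(8): [8, 4]
pushleft(53): [53, 8, 4]
popright(): [53, 8]
pushright(78): [53, 8, 78]
popright(): [53, 8]
popright(): [53]
popleft(): []

Answer: empty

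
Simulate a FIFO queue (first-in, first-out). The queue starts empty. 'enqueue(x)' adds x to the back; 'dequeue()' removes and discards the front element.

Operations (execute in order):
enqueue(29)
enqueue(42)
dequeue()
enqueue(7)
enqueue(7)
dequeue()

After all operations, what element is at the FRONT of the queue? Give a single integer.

Answer: 7

Derivation:
enqueue(29): queue = [29]
enqueue(42): queue = [29, 42]
dequeue(): queue = [42]
enqueue(7): queue = [42, 7]
enqueue(7): queue = [42, 7, 7]
dequeue(): queue = [7, 7]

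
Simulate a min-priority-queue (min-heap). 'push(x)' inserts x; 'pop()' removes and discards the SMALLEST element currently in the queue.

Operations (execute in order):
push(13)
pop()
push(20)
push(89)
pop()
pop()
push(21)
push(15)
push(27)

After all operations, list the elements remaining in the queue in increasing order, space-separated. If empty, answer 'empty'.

push(13): heap contents = [13]
pop() → 13: heap contents = []
push(20): heap contents = [20]
push(89): heap contents = [20, 89]
pop() → 20: heap contents = [89]
pop() → 89: heap contents = []
push(21): heap contents = [21]
push(15): heap contents = [15, 21]
push(27): heap contents = [15, 21, 27]

Answer: 15 21 27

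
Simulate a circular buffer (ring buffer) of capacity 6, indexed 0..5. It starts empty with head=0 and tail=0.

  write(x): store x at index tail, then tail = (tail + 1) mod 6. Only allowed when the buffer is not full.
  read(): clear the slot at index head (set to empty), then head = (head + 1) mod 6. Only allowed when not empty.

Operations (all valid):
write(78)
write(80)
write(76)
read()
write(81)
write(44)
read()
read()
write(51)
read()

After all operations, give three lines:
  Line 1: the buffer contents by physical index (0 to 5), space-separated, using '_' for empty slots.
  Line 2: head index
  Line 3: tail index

write(78): buf=[78 _ _ _ _ _], head=0, tail=1, size=1
write(80): buf=[78 80 _ _ _ _], head=0, tail=2, size=2
write(76): buf=[78 80 76 _ _ _], head=0, tail=3, size=3
read(): buf=[_ 80 76 _ _ _], head=1, tail=3, size=2
write(81): buf=[_ 80 76 81 _ _], head=1, tail=4, size=3
write(44): buf=[_ 80 76 81 44 _], head=1, tail=5, size=4
read(): buf=[_ _ 76 81 44 _], head=2, tail=5, size=3
read(): buf=[_ _ _ 81 44 _], head=3, tail=5, size=2
write(51): buf=[_ _ _ 81 44 51], head=3, tail=0, size=3
read(): buf=[_ _ _ _ 44 51], head=4, tail=0, size=2

Answer: _ _ _ _ 44 51
4
0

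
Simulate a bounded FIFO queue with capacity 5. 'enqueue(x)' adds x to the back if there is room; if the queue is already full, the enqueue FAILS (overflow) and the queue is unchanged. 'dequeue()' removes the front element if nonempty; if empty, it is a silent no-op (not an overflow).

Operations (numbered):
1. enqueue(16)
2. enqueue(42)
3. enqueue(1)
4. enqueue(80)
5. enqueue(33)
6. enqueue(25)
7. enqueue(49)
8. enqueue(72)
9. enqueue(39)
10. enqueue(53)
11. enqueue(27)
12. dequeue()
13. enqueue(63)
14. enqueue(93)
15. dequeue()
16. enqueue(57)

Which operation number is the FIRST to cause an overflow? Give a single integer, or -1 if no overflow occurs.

Answer: 6

Derivation:
1. enqueue(16): size=1
2. enqueue(42): size=2
3. enqueue(1): size=3
4. enqueue(80): size=4
5. enqueue(33): size=5
6. enqueue(25): size=5=cap → OVERFLOW (fail)
7. enqueue(49): size=5=cap → OVERFLOW (fail)
8. enqueue(72): size=5=cap → OVERFLOW (fail)
9. enqueue(39): size=5=cap → OVERFLOW (fail)
10. enqueue(53): size=5=cap → OVERFLOW (fail)
11. enqueue(27): size=5=cap → OVERFLOW (fail)
12. dequeue(): size=4
13. enqueue(63): size=5
14. enqueue(93): size=5=cap → OVERFLOW (fail)
15. dequeue(): size=4
16. enqueue(57): size=5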